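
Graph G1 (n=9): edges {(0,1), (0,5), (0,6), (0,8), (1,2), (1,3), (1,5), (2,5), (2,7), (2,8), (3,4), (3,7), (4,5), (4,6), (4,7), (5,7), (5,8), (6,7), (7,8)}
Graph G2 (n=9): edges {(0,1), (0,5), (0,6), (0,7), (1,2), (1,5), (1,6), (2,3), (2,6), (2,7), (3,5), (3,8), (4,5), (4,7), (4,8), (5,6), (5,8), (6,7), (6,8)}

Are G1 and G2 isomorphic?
Yes, isomorphic

The graphs are isomorphic.
One valid mapping φ: V(G1) → V(G2): 0→2, 1→7, 2→0, 3→4, 4→8, 5→6, 6→3, 7→5, 8→1

Verify φ preserves adjacency — for each edge of G1, its image is an edge of G2:
  (0,1) → (φ(0),φ(1)) = (2,7) ∈ E(G2) ✓
  (0,5) → (φ(0),φ(5)) = (2,6) ∈ E(G2) ✓
  (0,6) → (φ(0),φ(6)) = (2,3) ∈ E(G2) ✓
  (0,8) → (φ(0),φ(8)) = (1,2) ∈ E(G2) ✓
  (1,2) → (φ(1),φ(2)) = (0,7) ∈ E(G2) ✓
  (1,3) → (φ(1),φ(3)) = (4,7) ∈ E(G2) ✓
  (1,5) → (φ(1),φ(5)) = (6,7) ∈ E(G2) ✓
  (2,5) → (φ(2),φ(5)) = (0,6) ∈ E(G2) ✓
  (2,7) → (φ(2),φ(7)) = (0,5) ∈ E(G2) ✓
  (2,8) → (φ(2),φ(8)) = (0,1) ∈ E(G2) ✓
  (3,4) → (φ(3),φ(4)) = (4,8) ∈ E(G2) ✓
  (3,7) → (φ(3),φ(7)) = (4,5) ∈ E(G2) ✓
  (4,5) → (φ(4),φ(5)) = (6,8) ∈ E(G2) ✓
  (4,6) → (φ(4),φ(6)) = (3,8) ∈ E(G2) ✓
  (4,7) → (φ(4),φ(7)) = (5,8) ∈ E(G2) ✓
  (5,7) → (φ(5),φ(7)) = (5,6) ∈ E(G2) ✓
  (5,8) → (φ(5),φ(8)) = (1,6) ∈ E(G2) ✓
  (6,7) → (φ(6),φ(7)) = (3,5) ∈ E(G2) ✓
  (7,8) → (φ(7),φ(8)) = (1,5) ∈ E(G2) ✓
All 19 edges of G1 map to edges of G2, and |E(G1)| = |E(G2)| = 19, so φ is a bijection on edges as well as vertices. Hence G1 ≅ G2.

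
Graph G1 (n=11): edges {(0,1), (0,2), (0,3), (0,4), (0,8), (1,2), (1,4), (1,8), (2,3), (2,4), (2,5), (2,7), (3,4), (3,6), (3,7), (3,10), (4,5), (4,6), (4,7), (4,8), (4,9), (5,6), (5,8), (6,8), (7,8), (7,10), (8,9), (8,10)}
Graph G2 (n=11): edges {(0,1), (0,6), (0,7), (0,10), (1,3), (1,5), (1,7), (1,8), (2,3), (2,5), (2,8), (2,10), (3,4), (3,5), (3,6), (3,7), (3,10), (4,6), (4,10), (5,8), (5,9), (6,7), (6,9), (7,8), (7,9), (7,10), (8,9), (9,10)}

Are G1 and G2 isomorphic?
No, not isomorphic

The graphs are NOT isomorphic.

Counting triangles (3-cliques): G1 has 23, G2 has 18.
Triangle count is an isomorphism invariant, so differing triangle counts rule out isomorphism.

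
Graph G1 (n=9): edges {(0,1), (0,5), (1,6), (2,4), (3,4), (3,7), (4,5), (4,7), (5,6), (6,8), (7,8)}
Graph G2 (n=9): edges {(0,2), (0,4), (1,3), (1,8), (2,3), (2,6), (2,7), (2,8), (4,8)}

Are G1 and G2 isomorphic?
No, not isomorphic

The graphs are NOT isomorphic.

Connected components of G1: 1 component(s) with vertex sets [[0, 1, 2, 3, 4, 5, 6, 7, 8]], sizes [9].
Connected components of G2: 2 component(s) with vertex sets [[5], [0, 1, 2, 3, 4, 6, 7, 8]], sizes [1, 8].
The number of connected components (and the multiset of component sizes) is an isomorphism invariant — an isomorphism maps each component of G1 bijectively onto a component of G2. Since G1 has 1 component(s) and G2 has 2, they cannot be isomorphic.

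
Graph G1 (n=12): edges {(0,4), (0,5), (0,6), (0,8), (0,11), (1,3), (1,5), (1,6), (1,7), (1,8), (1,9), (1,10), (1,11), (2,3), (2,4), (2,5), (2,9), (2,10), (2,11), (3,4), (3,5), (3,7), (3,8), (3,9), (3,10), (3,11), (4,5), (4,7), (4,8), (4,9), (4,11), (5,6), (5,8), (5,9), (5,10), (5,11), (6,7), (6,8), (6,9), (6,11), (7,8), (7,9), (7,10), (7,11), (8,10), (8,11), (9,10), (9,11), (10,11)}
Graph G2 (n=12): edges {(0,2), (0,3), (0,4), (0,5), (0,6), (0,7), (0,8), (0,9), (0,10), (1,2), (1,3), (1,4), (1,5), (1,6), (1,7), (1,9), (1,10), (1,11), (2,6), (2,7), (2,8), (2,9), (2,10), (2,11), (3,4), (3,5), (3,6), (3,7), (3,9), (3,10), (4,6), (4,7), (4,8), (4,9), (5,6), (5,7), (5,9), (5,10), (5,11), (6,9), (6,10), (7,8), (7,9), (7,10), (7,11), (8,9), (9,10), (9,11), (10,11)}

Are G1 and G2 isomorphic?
Yes, isomorphic

The graphs are isomorphic.
One valid mapping φ: V(G1) → V(G2): 0→8, 1→3, 2→11, 3→10, 4→2, 5→7, 6→4, 7→6, 8→0, 9→1, 10→5, 11→9

Verify φ preserves adjacency — for each edge of G1, its image is an edge of G2:
  (0,4) → (φ(0),φ(4)) = (2,8) ∈ E(G2) ✓
  (0,5) → (φ(0),φ(5)) = (7,8) ∈ E(G2) ✓
  (0,6) → (φ(0),φ(6)) = (4,8) ∈ E(G2) ✓
  (0,8) → (φ(0),φ(8)) = (0,8) ∈ E(G2) ✓
  (0,11) → (φ(0),φ(11)) = (8,9) ∈ E(G2) ✓
  (1,3) → (φ(1),φ(3)) = (3,10) ∈ E(G2) ✓
  (1,5) → (φ(1),φ(5)) = (3,7) ∈ E(G2) ✓
  (1,6) → (φ(1),φ(6)) = (3,4) ∈ E(G2) ✓
  (1,7) → (φ(1),φ(7)) = (3,6) ∈ E(G2) ✓
  (1,8) → (φ(1),φ(8)) = (0,3) ∈ E(G2) ✓
  (1,9) → (φ(1),φ(9)) = (1,3) ∈ E(G2) ✓
  (1,10) → (φ(1),φ(10)) = (3,5) ∈ E(G2) ✓
  (1,11) → (φ(1),φ(11)) = (3,9) ∈ E(G2) ✓
  (2,3) → (φ(2),φ(3)) = (10,11) ∈ E(G2) ✓
  (2,4) → (φ(2),φ(4)) = (2,11) ∈ E(G2) ✓
  (2,5) → (φ(2),φ(5)) = (7,11) ∈ E(G2) ✓
  (2,9) → (φ(2),φ(9)) = (1,11) ∈ E(G2) ✓
  (2,10) → (φ(2),φ(10)) = (5,11) ∈ E(G2) ✓
  (2,11) → (φ(2),φ(11)) = (9,11) ∈ E(G2) ✓
  (3,4) → (φ(3),φ(4)) = (2,10) ∈ E(G2) ✓
  (3,5) → (φ(3),φ(5)) = (7,10) ∈ E(G2) ✓
  (3,7) → (φ(3),φ(7)) = (6,10) ∈ E(G2) ✓
  (3,8) → (φ(3),φ(8)) = (0,10) ∈ E(G2) ✓
  (3,9) → (φ(3),φ(9)) = (1,10) ∈ E(G2) ✓
  (3,10) → (φ(3),φ(10)) = (5,10) ∈ E(G2) ✓
  (3,11) → (φ(3),φ(11)) = (9,10) ∈ E(G2) ✓
  (4,5) → (φ(4),φ(5)) = (2,7) ∈ E(G2) ✓
  (4,7) → (φ(4),φ(7)) = (2,6) ∈ E(G2) ✓
  (4,8) → (φ(4),φ(8)) = (0,2) ∈ E(G2) ✓
  (4,9) → (φ(4),φ(9)) = (1,2) ∈ E(G2) ✓
  (4,11) → (φ(4),φ(11)) = (2,9) ∈ E(G2) ✓
  (5,6) → (φ(5),φ(6)) = (4,7) ∈ E(G2) ✓
  (5,8) → (φ(5),φ(8)) = (0,7) ∈ E(G2) ✓
  (5,9) → (φ(5),φ(9)) = (1,7) ∈ E(G2) ✓
  (5,10) → (φ(5),φ(10)) = (5,7) ∈ E(G2) ✓
  (5,11) → (φ(5),φ(11)) = (7,9) ∈ E(G2) ✓
  (6,7) → (φ(6),φ(7)) = (4,6) ∈ E(G2) ✓
  (6,8) → (φ(6),φ(8)) = (0,4) ∈ E(G2) ✓
  (6,9) → (φ(6),φ(9)) = (1,4) ∈ E(G2) ✓
  (6,11) → (φ(6),φ(11)) = (4,9) ∈ E(G2) ✓
  (7,8) → (φ(7),φ(8)) = (0,6) ∈ E(G2) ✓
  (7,9) → (φ(7),φ(9)) = (1,6) ∈ E(G2) ✓
  (7,10) → (φ(7),φ(10)) = (5,6) ∈ E(G2) ✓
  (7,11) → (φ(7),φ(11)) = (6,9) ∈ E(G2) ✓
  (8,10) → (φ(8),φ(10)) = (0,5) ∈ E(G2) ✓
  (8,11) → (φ(8),φ(11)) = (0,9) ∈ E(G2) ✓
  (9,10) → (φ(9),φ(10)) = (1,5) ∈ E(G2) ✓
  (9,11) → (φ(9),φ(11)) = (1,9) ∈ E(G2) ✓
  (10,11) → (φ(10),φ(11)) = (5,9) ∈ E(G2) ✓
All 49 edges of G1 map to edges of G2, and |E(G1)| = |E(G2)| = 49, so φ is a bijection on edges as well as vertices. Hence G1 ≅ G2.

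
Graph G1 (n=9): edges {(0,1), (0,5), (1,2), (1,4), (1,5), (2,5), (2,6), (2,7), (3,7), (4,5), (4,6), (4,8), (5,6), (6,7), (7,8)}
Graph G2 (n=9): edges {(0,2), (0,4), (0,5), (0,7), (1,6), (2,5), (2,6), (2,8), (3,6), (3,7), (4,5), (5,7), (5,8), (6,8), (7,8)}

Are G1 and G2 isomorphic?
Yes, isomorphic

The graphs are isomorphic.
One valid mapping φ: V(G1) → V(G2): 0→4, 1→0, 2→2, 3→1, 4→7, 5→5, 6→8, 7→6, 8→3

Verify φ preserves adjacency — for each edge of G1, its image is an edge of G2:
  (0,1) → (φ(0),φ(1)) = (0,4) ∈ E(G2) ✓
  (0,5) → (φ(0),φ(5)) = (4,5) ∈ E(G2) ✓
  (1,2) → (φ(1),φ(2)) = (0,2) ∈ E(G2) ✓
  (1,4) → (φ(1),φ(4)) = (0,7) ∈ E(G2) ✓
  (1,5) → (φ(1),φ(5)) = (0,5) ∈ E(G2) ✓
  (2,5) → (φ(2),φ(5)) = (2,5) ∈ E(G2) ✓
  (2,6) → (φ(2),φ(6)) = (2,8) ∈ E(G2) ✓
  (2,7) → (φ(2),φ(7)) = (2,6) ∈ E(G2) ✓
  (3,7) → (φ(3),φ(7)) = (1,6) ∈ E(G2) ✓
  (4,5) → (φ(4),φ(5)) = (5,7) ∈ E(G2) ✓
  (4,6) → (φ(4),φ(6)) = (7,8) ∈ E(G2) ✓
  (4,8) → (φ(4),φ(8)) = (3,7) ∈ E(G2) ✓
  (5,6) → (φ(5),φ(6)) = (5,8) ∈ E(G2) ✓
  (6,7) → (φ(6),φ(7)) = (6,8) ∈ E(G2) ✓
  (7,8) → (φ(7),φ(8)) = (3,6) ∈ E(G2) ✓
All 15 edges of G1 map to edges of G2, and |E(G1)| = |E(G2)| = 15, so φ is a bijection on edges as well as vertices. Hence G1 ≅ G2.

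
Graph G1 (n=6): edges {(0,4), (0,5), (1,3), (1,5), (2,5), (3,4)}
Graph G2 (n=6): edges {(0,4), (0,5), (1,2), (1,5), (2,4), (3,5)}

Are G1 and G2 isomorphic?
Yes, isomorphic

The graphs are isomorphic.
One valid mapping φ: V(G1) → V(G2): 0→1, 1→0, 2→3, 3→4, 4→2, 5→5

Verify φ preserves adjacency — for each edge of G1, its image is an edge of G2:
  (0,4) → (φ(0),φ(4)) = (1,2) ∈ E(G2) ✓
  (0,5) → (φ(0),φ(5)) = (1,5) ∈ E(G2) ✓
  (1,3) → (φ(1),φ(3)) = (0,4) ∈ E(G2) ✓
  (1,5) → (φ(1),φ(5)) = (0,5) ∈ E(G2) ✓
  (2,5) → (φ(2),φ(5)) = (3,5) ∈ E(G2) ✓
  (3,4) → (φ(3),φ(4)) = (2,4) ∈ E(G2) ✓
All 6 edges of G1 map to edges of G2, and |E(G1)| = |E(G2)| = 6, so φ is a bijection on edges as well as vertices. Hence G1 ≅ G2.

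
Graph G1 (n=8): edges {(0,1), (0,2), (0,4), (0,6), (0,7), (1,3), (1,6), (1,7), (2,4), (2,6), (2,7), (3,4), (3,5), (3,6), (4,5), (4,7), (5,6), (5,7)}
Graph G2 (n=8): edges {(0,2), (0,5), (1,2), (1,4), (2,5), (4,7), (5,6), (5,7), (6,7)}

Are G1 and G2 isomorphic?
No, not isomorphic

The graphs are NOT isomorphic.

Connected components of G1: 1 component(s) with vertex sets [[0, 1, 2, 3, 4, 5, 6, 7]], sizes [8].
Connected components of G2: 2 component(s) with vertex sets [[3], [0, 1, 2, 4, 5, 6, 7]], sizes [1, 7].
The number of connected components (and the multiset of component sizes) is an isomorphism invariant — an isomorphism maps each component of G1 bijectively onto a component of G2. Since G1 has 1 component(s) and G2 has 2, they cannot be isomorphic.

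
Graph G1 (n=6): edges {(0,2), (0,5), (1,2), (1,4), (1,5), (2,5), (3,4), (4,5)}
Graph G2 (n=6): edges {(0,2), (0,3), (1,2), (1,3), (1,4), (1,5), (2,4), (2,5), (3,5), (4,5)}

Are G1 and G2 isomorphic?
No, not isomorphic

The graphs are NOT isomorphic.

Counting triangles (3-cliques): G1 has 3, G2 has 5.
Triangle count is an isomorphism invariant, so differing triangle counts rule out isomorphism.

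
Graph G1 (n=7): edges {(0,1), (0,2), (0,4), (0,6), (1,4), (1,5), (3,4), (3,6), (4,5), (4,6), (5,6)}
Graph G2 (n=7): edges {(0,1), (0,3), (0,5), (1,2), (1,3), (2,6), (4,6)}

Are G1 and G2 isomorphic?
No, not isomorphic

The graphs are NOT isomorphic.

Degrees in G1: deg(0)=4, deg(1)=3, deg(2)=1, deg(3)=2, deg(4)=5, deg(5)=3, deg(6)=4.
Sorted degree sequence of G1: [5, 4, 4, 3, 3, 2, 1].
Degrees in G2: deg(0)=3, deg(1)=3, deg(2)=2, deg(3)=2, deg(4)=1, deg(5)=1, deg(6)=2.
Sorted degree sequence of G2: [3, 3, 2, 2, 2, 1, 1].
The (sorted) degree sequence is an isomorphism invariant, so since G1 and G2 have different degree sequences they cannot be isomorphic.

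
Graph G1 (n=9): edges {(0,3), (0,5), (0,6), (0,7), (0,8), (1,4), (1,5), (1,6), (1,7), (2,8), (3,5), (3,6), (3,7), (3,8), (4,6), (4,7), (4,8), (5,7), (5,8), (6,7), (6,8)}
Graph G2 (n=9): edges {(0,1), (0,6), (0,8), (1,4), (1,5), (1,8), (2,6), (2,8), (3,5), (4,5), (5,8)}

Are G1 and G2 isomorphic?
No, not isomorphic

The graphs are NOT isomorphic.

Connected components of G1: 1 component(s) with vertex sets [[0, 1, 2, 3, 4, 5, 6, 7, 8]], sizes [9].
Connected components of G2: 2 component(s) with vertex sets [[7], [0, 1, 2, 3, 4, 5, 6, 8]], sizes [1, 8].
The number of connected components (and the multiset of component sizes) is an isomorphism invariant — an isomorphism maps each component of G1 bijectively onto a component of G2. Since G1 has 1 component(s) and G2 has 2, they cannot be isomorphic.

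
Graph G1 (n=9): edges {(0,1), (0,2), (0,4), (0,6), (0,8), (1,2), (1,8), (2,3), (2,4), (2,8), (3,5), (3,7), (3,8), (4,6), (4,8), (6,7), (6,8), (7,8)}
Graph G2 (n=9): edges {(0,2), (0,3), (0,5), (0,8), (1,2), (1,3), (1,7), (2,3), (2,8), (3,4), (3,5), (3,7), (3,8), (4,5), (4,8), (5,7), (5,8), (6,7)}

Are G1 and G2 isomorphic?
Yes, isomorphic

The graphs are isomorphic.
One valid mapping φ: V(G1) → V(G2): 0→8, 1→4, 2→5, 3→7, 4→0, 5→6, 6→2, 7→1, 8→3

Verify φ preserves adjacency — for each edge of G1, its image is an edge of G2:
  (0,1) → (φ(0),φ(1)) = (4,8) ∈ E(G2) ✓
  (0,2) → (φ(0),φ(2)) = (5,8) ∈ E(G2) ✓
  (0,4) → (φ(0),φ(4)) = (0,8) ∈ E(G2) ✓
  (0,6) → (φ(0),φ(6)) = (2,8) ∈ E(G2) ✓
  (0,8) → (φ(0),φ(8)) = (3,8) ∈ E(G2) ✓
  (1,2) → (φ(1),φ(2)) = (4,5) ∈ E(G2) ✓
  (1,8) → (φ(1),φ(8)) = (3,4) ∈ E(G2) ✓
  (2,3) → (φ(2),φ(3)) = (5,7) ∈ E(G2) ✓
  (2,4) → (φ(2),φ(4)) = (0,5) ∈ E(G2) ✓
  (2,8) → (φ(2),φ(8)) = (3,5) ∈ E(G2) ✓
  (3,5) → (φ(3),φ(5)) = (6,7) ∈ E(G2) ✓
  (3,7) → (φ(3),φ(7)) = (1,7) ∈ E(G2) ✓
  (3,8) → (φ(3),φ(8)) = (3,7) ∈ E(G2) ✓
  (4,6) → (φ(4),φ(6)) = (0,2) ∈ E(G2) ✓
  (4,8) → (φ(4),φ(8)) = (0,3) ∈ E(G2) ✓
  (6,7) → (φ(6),φ(7)) = (1,2) ∈ E(G2) ✓
  (6,8) → (φ(6),φ(8)) = (2,3) ∈ E(G2) ✓
  (7,8) → (φ(7),φ(8)) = (1,3) ∈ E(G2) ✓
All 18 edges of G1 map to edges of G2, and |E(G1)| = |E(G2)| = 18, so φ is a bijection on edges as well as vertices. Hence G1 ≅ G2.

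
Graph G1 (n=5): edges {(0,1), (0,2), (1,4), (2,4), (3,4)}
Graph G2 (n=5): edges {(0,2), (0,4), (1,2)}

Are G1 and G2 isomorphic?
No, not isomorphic

The graphs are NOT isomorphic.

Connected components of G1: 1 component(s) with vertex sets [[0, 1, 2, 3, 4]], sizes [5].
Connected components of G2: 2 component(s) with vertex sets [[3], [0, 1, 2, 4]], sizes [1, 4].
The number of connected components (and the multiset of component sizes) is an isomorphism invariant — an isomorphism maps each component of G1 bijectively onto a component of G2. Since G1 has 1 component(s) and G2 has 2, they cannot be isomorphic.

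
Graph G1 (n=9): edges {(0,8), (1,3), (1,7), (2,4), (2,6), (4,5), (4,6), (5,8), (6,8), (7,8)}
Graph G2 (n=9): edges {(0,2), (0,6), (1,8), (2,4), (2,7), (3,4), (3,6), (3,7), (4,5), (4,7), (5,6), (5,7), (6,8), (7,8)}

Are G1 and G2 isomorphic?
No, not isomorphic

The graphs are NOT isomorphic.

Degrees in G1: deg(0)=1, deg(1)=2, deg(2)=2, deg(3)=1, deg(4)=3, deg(5)=2, deg(6)=3, deg(7)=2, deg(8)=4.
Sorted degree sequence of G1: [4, 3, 3, 2, 2, 2, 2, 1, 1].
Degrees in G2: deg(0)=2, deg(1)=1, deg(2)=3, deg(3)=3, deg(4)=4, deg(5)=3, deg(6)=4, deg(7)=5, deg(8)=3.
Sorted degree sequence of G2: [5, 4, 4, 3, 3, 3, 3, 2, 1].
The (sorted) degree sequence is an isomorphism invariant, so since G1 and G2 have different degree sequences they cannot be isomorphic.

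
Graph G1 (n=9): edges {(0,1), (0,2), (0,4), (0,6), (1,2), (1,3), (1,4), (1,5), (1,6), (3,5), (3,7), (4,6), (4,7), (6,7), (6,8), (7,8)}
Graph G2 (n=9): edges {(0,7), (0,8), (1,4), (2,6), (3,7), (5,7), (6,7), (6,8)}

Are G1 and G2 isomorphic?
No, not isomorphic

The graphs are NOT isomorphic.

Connected components of G1: 1 component(s) with vertex sets [[0, 1, 2, 3, 4, 5, 6, 7, 8]], sizes [9].
Connected components of G2: 2 component(s) with vertex sets [[1, 4], [0, 2, 3, 5, 6, 7, 8]], sizes [2, 7].
The number of connected components (and the multiset of component sizes) is an isomorphism invariant — an isomorphism maps each component of G1 bijectively onto a component of G2. Since G1 has 1 component(s) and G2 has 2, they cannot be isomorphic.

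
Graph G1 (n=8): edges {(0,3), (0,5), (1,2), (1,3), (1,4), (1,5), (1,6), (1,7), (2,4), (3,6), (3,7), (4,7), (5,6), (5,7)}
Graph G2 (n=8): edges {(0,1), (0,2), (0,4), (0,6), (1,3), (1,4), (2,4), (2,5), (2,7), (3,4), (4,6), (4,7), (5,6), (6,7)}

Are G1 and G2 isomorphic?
Yes, isomorphic

The graphs are isomorphic.
One valid mapping φ: V(G1) → V(G2): 0→5, 1→4, 2→3, 3→6, 4→1, 5→2, 6→7, 7→0

Verify φ preserves adjacency — for each edge of G1, its image is an edge of G2:
  (0,3) → (φ(0),φ(3)) = (5,6) ∈ E(G2) ✓
  (0,5) → (φ(0),φ(5)) = (2,5) ∈ E(G2) ✓
  (1,2) → (φ(1),φ(2)) = (3,4) ∈ E(G2) ✓
  (1,3) → (φ(1),φ(3)) = (4,6) ∈ E(G2) ✓
  (1,4) → (φ(1),φ(4)) = (1,4) ∈ E(G2) ✓
  (1,5) → (φ(1),φ(5)) = (2,4) ∈ E(G2) ✓
  (1,6) → (φ(1),φ(6)) = (4,7) ∈ E(G2) ✓
  (1,7) → (φ(1),φ(7)) = (0,4) ∈ E(G2) ✓
  (2,4) → (φ(2),φ(4)) = (1,3) ∈ E(G2) ✓
  (3,6) → (φ(3),φ(6)) = (6,7) ∈ E(G2) ✓
  (3,7) → (φ(3),φ(7)) = (0,6) ∈ E(G2) ✓
  (4,7) → (φ(4),φ(7)) = (0,1) ∈ E(G2) ✓
  (5,6) → (φ(5),φ(6)) = (2,7) ∈ E(G2) ✓
  (5,7) → (φ(5),φ(7)) = (0,2) ∈ E(G2) ✓
All 14 edges of G1 map to edges of G2, and |E(G1)| = |E(G2)| = 14, so φ is a bijection on edges as well as vertices. Hence G1 ≅ G2.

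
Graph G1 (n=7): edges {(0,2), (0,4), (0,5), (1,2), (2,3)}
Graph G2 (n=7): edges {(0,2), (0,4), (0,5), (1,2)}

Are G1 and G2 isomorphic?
No, not isomorphic

The graphs are NOT isomorphic.

Counting edges: G1 has 5 edge(s); G2 has 4 edge(s).
Edge count is an isomorphism invariant (a bijection on vertices induces a bijection on edges), so differing edge counts rule out isomorphism.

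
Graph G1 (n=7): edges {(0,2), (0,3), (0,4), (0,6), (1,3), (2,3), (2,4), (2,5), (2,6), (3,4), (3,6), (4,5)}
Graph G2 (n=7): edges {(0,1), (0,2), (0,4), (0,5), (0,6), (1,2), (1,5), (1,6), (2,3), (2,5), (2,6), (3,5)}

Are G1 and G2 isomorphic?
Yes, isomorphic

The graphs are isomorphic.
One valid mapping φ: V(G1) → V(G2): 0→1, 1→4, 2→2, 3→0, 4→5, 5→3, 6→6

Verify φ preserves adjacency — for each edge of G1, its image is an edge of G2:
  (0,2) → (φ(0),φ(2)) = (1,2) ∈ E(G2) ✓
  (0,3) → (φ(0),φ(3)) = (0,1) ∈ E(G2) ✓
  (0,4) → (φ(0),φ(4)) = (1,5) ∈ E(G2) ✓
  (0,6) → (φ(0),φ(6)) = (1,6) ∈ E(G2) ✓
  (1,3) → (φ(1),φ(3)) = (0,4) ∈ E(G2) ✓
  (2,3) → (φ(2),φ(3)) = (0,2) ∈ E(G2) ✓
  (2,4) → (φ(2),φ(4)) = (2,5) ∈ E(G2) ✓
  (2,5) → (φ(2),φ(5)) = (2,3) ∈ E(G2) ✓
  (2,6) → (φ(2),φ(6)) = (2,6) ∈ E(G2) ✓
  (3,4) → (φ(3),φ(4)) = (0,5) ∈ E(G2) ✓
  (3,6) → (φ(3),φ(6)) = (0,6) ∈ E(G2) ✓
  (4,5) → (φ(4),φ(5)) = (3,5) ∈ E(G2) ✓
All 12 edges of G1 map to edges of G2, and |E(G1)| = |E(G2)| = 12, so φ is a bijection on edges as well as vertices. Hence G1 ≅ G2.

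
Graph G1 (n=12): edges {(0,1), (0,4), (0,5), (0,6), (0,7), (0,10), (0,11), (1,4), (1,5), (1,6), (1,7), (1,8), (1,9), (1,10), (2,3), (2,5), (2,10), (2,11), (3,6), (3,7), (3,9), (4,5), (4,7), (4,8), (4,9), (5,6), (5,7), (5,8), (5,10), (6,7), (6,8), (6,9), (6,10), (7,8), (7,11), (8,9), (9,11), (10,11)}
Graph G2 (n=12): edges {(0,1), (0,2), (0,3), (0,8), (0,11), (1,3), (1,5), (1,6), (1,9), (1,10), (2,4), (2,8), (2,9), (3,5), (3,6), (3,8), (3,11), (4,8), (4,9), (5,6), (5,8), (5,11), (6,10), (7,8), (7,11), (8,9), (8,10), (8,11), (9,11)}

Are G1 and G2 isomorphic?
No, not isomorphic

The graphs are NOT isomorphic.

Counting triangles (3-cliques): G1 has 42, G2 has 20.
Triangle count is an isomorphism invariant, so differing triangle counts rule out isomorphism.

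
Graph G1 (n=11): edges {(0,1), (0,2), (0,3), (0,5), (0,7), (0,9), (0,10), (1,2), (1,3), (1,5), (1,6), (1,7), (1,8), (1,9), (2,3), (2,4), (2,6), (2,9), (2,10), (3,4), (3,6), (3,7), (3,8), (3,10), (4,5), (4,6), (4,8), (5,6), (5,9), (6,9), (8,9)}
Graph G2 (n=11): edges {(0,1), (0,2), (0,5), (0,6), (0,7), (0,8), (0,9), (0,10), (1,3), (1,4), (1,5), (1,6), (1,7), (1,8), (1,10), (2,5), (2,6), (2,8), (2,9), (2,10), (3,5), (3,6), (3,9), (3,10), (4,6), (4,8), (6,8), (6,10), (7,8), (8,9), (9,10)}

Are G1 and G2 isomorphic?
Yes, isomorphic

The graphs are isomorphic.
One valid mapping φ: V(G1) → V(G2): 0→8, 1→0, 2→6, 3→1, 4→3, 5→9, 6→10, 7→7, 8→5, 9→2, 10→4

Verify φ preserves adjacency — for each edge of G1, its image is an edge of G2:
  (0,1) → (φ(0),φ(1)) = (0,8) ∈ E(G2) ✓
  (0,2) → (φ(0),φ(2)) = (6,8) ∈ E(G2) ✓
  (0,3) → (φ(0),φ(3)) = (1,8) ∈ E(G2) ✓
  (0,5) → (φ(0),φ(5)) = (8,9) ∈ E(G2) ✓
  (0,7) → (φ(0),φ(7)) = (7,8) ∈ E(G2) ✓
  (0,9) → (φ(0),φ(9)) = (2,8) ∈ E(G2) ✓
  (0,10) → (φ(0),φ(10)) = (4,8) ∈ E(G2) ✓
  (1,2) → (φ(1),φ(2)) = (0,6) ∈ E(G2) ✓
  (1,3) → (φ(1),φ(3)) = (0,1) ∈ E(G2) ✓
  (1,5) → (φ(1),φ(5)) = (0,9) ∈ E(G2) ✓
  (1,6) → (φ(1),φ(6)) = (0,10) ∈ E(G2) ✓
  (1,7) → (φ(1),φ(7)) = (0,7) ∈ E(G2) ✓
  (1,8) → (φ(1),φ(8)) = (0,5) ∈ E(G2) ✓
  (1,9) → (φ(1),φ(9)) = (0,2) ∈ E(G2) ✓
  (2,3) → (φ(2),φ(3)) = (1,6) ∈ E(G2) ✓
  (2,4) → (φ(2),φ(4)) = (3,6) ∈ E(G2) ✓
  (2,6) → (φ(2),φ(6)) = (6,10) ∈ E(G2) ✓
  (2,9) → (φ(2),φ(9)) = (2,6) ∈ E(G2) ✓
  (2,10) → (φ(2),φ(10)) = (4,6) ∈ E(G2) ✓
  (3,4) → (φ(3),φ(4)) = (1,3) ∈ E(G2) ✓
  (3,6) → (φ(3),φ(6)) = (1,10) ∈ E(G2) ✓
  (3,7) → (φ(3),φ(7)) = (1,7) ∈ E(G2) ✓
  (3,8) → (φ(3),φ(8)) = (1,5) ∈ E(G2) ✓
  (3,10) → (φ(3),φ(10)) = (1,4) ∈ E(G2) ✓
  (4,5) → (φ(4),φ(5)) = (3,9) ∈ E(G2) ✓
  (4,6) → (φ(4),φ(6)) = (3,10) ∈ E(G2) ✓
  (4,8) → (φ(4),φ(8)) = (3,5) ∈ E(G2) ✓
  (5,6) → (φ(5),φ(6)) = (9,10) ∈ E(G2) ✓
  (5,9) → (φ(5),φ(9)) = (2,9) ∈ E(G2) ✓
  (6,9) → (φ(6),φ(9)) = (2,10) ∈ E(G2) ✓
  (8,9) → (φ(8),φ(9)) = (2,5) ∈ E(G2) ✓
All 31 edges of G1 map to edges of G2, and |E(G1)| = |E(G2)| = 31, so φ is a bijection on edges as well as vertices. Hence G1 ≅ G2.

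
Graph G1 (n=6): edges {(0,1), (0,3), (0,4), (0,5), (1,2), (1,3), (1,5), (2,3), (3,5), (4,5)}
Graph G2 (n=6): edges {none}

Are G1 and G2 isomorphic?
No, not isomorphic

The graphs are NOT isomorphic.

Connected components of G1: 1 component(s) with vertex sets [[0, 1, 2, 3, 4, 5]], sizes [6].
Connected components of G2: 6 component(s) with vertex sets [[0], [1], [2], [3], [4], [5]], sizes [1, 1, 1, 1, 1, 1].
The number of connected components (and the multiset of component sizes) is an isomorphism invariant — an isomorphism maps each component of G1 bijectively onto a component of G2. Since G1 has 1 component(s) and G2 has 6, they cannot be isomorphic.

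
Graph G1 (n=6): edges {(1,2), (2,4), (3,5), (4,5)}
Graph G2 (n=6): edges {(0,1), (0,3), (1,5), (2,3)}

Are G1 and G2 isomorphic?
Yes, isomorphic

The graphs are isomorphic.
One valid mapping φ: V(G1) → V(G2): 0→4, 1→5, 2→1, 3→2, 4→0, 5→3

Verify φ preserves adjacency — for each edge of G1, its image is an edge of G2:
  (1,2) → (φ(1),φ(2)) = (1,5) ∈ E(G2) ✓
  (2,4) → (φ(2),φ(4)) = (0,1) ∈ E(G2) ✓
  (3,5) → (φ(3),φ(5)) = (2,3) ∈ E(G2) ✓
  (4,5) → (φ(4),φ(5)) = (0,3) ∈ E(G2) ✓
All 4 edges of G1 map to edges of G2, and |E(G1)| = |E(G2)| = 4, so φ is a bijection on edges as well as vertices. Hence G1 ≅ G2.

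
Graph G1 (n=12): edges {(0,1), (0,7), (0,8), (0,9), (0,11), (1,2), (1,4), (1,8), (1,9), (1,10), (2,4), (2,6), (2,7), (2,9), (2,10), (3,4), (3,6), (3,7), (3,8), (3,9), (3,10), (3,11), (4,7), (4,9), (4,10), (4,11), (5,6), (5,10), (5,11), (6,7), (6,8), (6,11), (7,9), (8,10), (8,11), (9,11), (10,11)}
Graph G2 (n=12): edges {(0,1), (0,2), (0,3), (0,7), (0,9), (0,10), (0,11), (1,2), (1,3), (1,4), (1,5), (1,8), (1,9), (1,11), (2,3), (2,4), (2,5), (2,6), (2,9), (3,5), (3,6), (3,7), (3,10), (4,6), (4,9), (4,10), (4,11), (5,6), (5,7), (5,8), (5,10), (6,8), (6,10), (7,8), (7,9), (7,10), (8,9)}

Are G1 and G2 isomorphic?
Yes, isomorphic

The graphs are isomorphic.
One valid mapping φ: V(G1) → V(G2): 0→8, 1→7, 2→10, 3→2, 4→3, 5→11, 6→4, 7→6, 8→9, 9→5, 10→0, 11→1

Verify φ preserves adjacency — for each edge of G1, its image is an edge of G2:
  (0,1) → (φ(0),φ(1)) = (7,8) ∈ E(G2) ✓
  (0,7) → (φ(0),φ(7)) = (6,8) ∈ E(G2) ✓
  (0,8) → (φ(0),φ(8)) = (8,9) ∈ E(G2) ✓
  (0,9) → (φ(0),φ(9)) = (5,8) ∈ E(G2) ✓
  (0,11) → (φ(0),φ(11)) = (1,8) ∈ E(G2) ✓
  (1,2) → (φ(1),φ(2)) = (7,10) ∈ E(G2) ✓
  (1,4) → (φ(1),φ(4)) = (3,7) ∈ E(G2) ✓
  (1,8) → (φ(1),φ(8)) = (7,9) ∈ E(G2) ✓
  (1,9) → (φ(1),φ(9)) = (5,7) ∈ E(G2) ✓
  (1,10) → (φ(1),φ(10)) = (0,7) ∈ E(G2) ✓
  (2,4) → (φ(2),φ(4)) = (3,10) ∈ E(G2) ✓
  (2,6) → (φ(2),φ(6)) = (4,10) ∈ E(G2) ✓
  (2,7) → (φ(2),φ(7)) = (6,10) ∈ E(G2) ✓
  (2,9) → (φ(2),φ(9)) = (5,10) ∈ E(G2) ✓
  (2,10) → (φ(2),φ(10)) = (0,10) ∈ E(G2) ✓
  (3,4) → (φ(3),φ(4)) = (2,3) ∈ E(G2) ✓
  (3,6) → (φ(3),φ(6)) = (2,4) ∈ E(G2) ✓
  (3,7) → (φ(3),φ(7)) = (2,6) ∈ E(G2) ✓
  (3,8) → (φ(3),φ(8)) = (2,9) ∈ E(G2) ✓
  (3,9) → (φ(3),φ(9)) = (2,5) ∈ E(G2) ✓
  (3,10) → (φ(3),φ(10)) = (0,2) ∈ E(G2) ✓
  (3,11) → (φ(3),φ(11)) = (1,2) ∈ E(G2) ✓
  (4,7) → (φ(4),φ(7)) = (3,6) ∈ E(G2) ✓
  (4,9) → (φ(4),φ(9)) = (3,5) ∈ E(G2) ✓
  (4,10) → (φ(4),φ(10)) = (0,3) ∈ E(G2) ✓
  (4,11) → (φ(4),φ(11)) = (1,3) ∈ E(G2) ✓
  (5,6) → (φ(5),φ(6)) = (4,11) ∈ E(G2) ✓
  (5,10) → (φ(5),φ(10)) = (0,11) ∈ E(G2) ✓
  (5,11) → (φ(5),φ(11)) = (1,11) ∈ E(G2) ✓
  (6,7) → (φ(6),φ(7)) = (4,6) ∈ E(G2) ✓
  (6,8) → (φ(6),φ(8)) = (4,9) ∈ E(G2) ✓
  (6,11) → (φ(6),φ(11)) = (1,4) ∈ E(G2) ✓
  (7,9) → (φ(7),φ(9)) = (5,6) ∈ E(G2) ✓
  (8,10) → (φ(8),φ(10)) = (0,9) ∈ E(G2) ✓
  (8,11) → (φ(8),φ(11)) = (1,9) ∈ E(G2) ✓
  (9,11) → (φ(9),φ(11)) = (1,5) ∈ E(G2) ✓
  (10,11) → (φ(10),φ(11)) = (0,1) ∈ E(G2) ✓
All 37 edges of G1 map to edges of G2, and |E(G1)| = |E(G2)| = 37, so φ is a bijection on edges as well as vertices. Hence G1 ≅ G2.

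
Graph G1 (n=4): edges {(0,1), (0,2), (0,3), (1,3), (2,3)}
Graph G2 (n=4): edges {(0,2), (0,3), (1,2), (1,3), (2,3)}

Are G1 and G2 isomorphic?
Yes, isomorphic

The graphs are isomorphic.
One valid mapping φ: V(G1) → V(G2): 0→3, 1→0, 2→1, 3→2

Verify φ preserves adjacency — for each edge of G1, its image is an edge of G2:
  (0,1) → (φ(0),φ(1)) = (0,3) ∈ E(G2) ✓
  (0,2) → (φ(0),φ(2)) = (1,3) ∈ E(G2) ✓
  (0,3) → (φ(0),φ(3)) = (2,3) ∈ E(G2) ✓
  (1,3) → (φ(1),φ(3)) = (0,2) ∈ E(G2) ✓
  (2,3) → (φ(2),φ(3)) = (1,2) ∈ E(G2) ✓
All 5 edges of G1 map to edges of G2, and |E(G1)| = |E(G2)| = 5, so φ is a bijection on edges as well as vertices. Hence G1 ≅ G2.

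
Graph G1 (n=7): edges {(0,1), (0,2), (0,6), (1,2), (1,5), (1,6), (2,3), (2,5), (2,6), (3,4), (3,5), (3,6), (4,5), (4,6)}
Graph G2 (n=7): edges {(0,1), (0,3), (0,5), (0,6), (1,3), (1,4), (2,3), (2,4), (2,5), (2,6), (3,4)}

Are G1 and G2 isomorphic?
No, not isomorphic

The graphs are NOT isomorphic.

Counting triangles (3-cliques): G1 has 9, G2 has 3.
Triangle count is an isomorphism invariant, so differing triangle counts rule out isomorphism.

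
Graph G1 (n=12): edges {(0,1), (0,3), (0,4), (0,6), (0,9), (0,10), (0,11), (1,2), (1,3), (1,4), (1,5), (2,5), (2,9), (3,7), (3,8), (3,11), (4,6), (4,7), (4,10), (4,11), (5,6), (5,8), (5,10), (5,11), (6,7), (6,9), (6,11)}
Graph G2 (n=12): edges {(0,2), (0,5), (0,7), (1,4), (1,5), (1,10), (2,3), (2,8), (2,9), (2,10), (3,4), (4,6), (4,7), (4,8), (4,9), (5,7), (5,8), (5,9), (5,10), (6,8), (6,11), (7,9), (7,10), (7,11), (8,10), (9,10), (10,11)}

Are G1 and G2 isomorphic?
Yes, isomorphic

The graphs are isomorphic.
One valid mapping φ: V(G1) → V(G2): 0→10, 1→8, 2→6, 3→2, 4→5, 5→4, 6→7, 7→0, 8→3, 9→11, 10→1, 11→9

Verify φ preserves adjacency — for each edge of G1, its image is an edge of G2:
  (0,1) → (φ(0),φ(1)) = (8,10) ∈ E(G2) ✓
  (0,3) → (φ(0),φ(3)) = (2,10) ∈ E(G2) ✓
  (0,4) → (φ(0),φ(4)) = (5,10) ∈ E(G2) ✓
  (0,6) → (φ(0),φ(6)) = (7,10) ∈ E(G2) ✓
  (0,9) → (φ(0),φ(9)) = (10,11) ∈ E(G2) ✓
  (0,10) → (φ(0),φ(10)) = (1,10) ∈ E(G2) ✓
  (0,11) → (φ(0),φ(11)) = (9,10) ∈ E(G2) ✓
  (1,2) → (φ(1),φ(2)) = (6,8) ∈ E(G2) ✓
  (1,3) → (φ(1),φ(3)) = (2,8) ∈ E(G2) ✓
  (1,4) → (φ(1),φ(4)) = (5,8) ∈ E(G2) ✓
  (1,5) → (φ(1),φ(5)) = (4,8) ∈ E(G2) ✓
  (2,5) → (φ(2),φ(5)) = (4,6) ∈ E(G2) ✓
  (2,9) → (φ(2),φ(9)) = (6,11) ∈ E(G2) ✓
  (3,7) → (φ(3),φ(7)) = (0,2) ∈ E(G2) ✓
  (3,8) → (φ(3),φ(8)) = (2,3) ∈ E(G2) ✓
  (3,11) → (φ(3),φ(11)) = (2,9) ∈ E(G2) ✓
  (4,6) → (φ(4),φ(6)) = (5,7) ∈ E(G2) ✓
  (4,7) → (φ(4),φ(7)) = (0,5) ∈ E(G2) ✓
  (4,10) → (φ(4),φ(10)) = (1,5) ∈ E(G2) ✓
  (4,11) → (φ(4),φ(11)) = (5,9) ∈ E(G2) ✓
  (5,6) → (φ(5),φ(6)) = (4,7) ∈ E(G2) ✓
  (5,8) → (φ(5),φ(8)) = (3,4) ∈ E(G2) ✓
  (5,10) → (φ(5),φ(10)) = (1,4) ∈ E(G2) ✓
  (5,11) → (φ(5),φ(11)) = (4,9) ∈ E(G2) ✓
  (6,7) → (φ(6),φ(7)) = (0,7) ∈ E(G2) ✓
  (6,9) → (φ(6),φ(9)) = (7,11) ∈ E(G2) ✓
  (6,11) → (φ(6),φ(11)) = (7,9) ∈ E(G2) ✓
All 27 edges of G1 map to edges of G2, and |E(G1)| = |E(G2)| = 27, so φ is a bijection on edges as well as vertices. Hence G1 ≅ G2.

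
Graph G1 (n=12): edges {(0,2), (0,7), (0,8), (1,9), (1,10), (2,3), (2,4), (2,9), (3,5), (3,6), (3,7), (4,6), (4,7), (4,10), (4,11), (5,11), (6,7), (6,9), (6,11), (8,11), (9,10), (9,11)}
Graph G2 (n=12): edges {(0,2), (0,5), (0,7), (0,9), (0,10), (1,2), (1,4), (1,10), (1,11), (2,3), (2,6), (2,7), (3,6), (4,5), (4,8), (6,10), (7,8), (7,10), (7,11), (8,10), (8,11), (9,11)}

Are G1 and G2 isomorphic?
Yes, isomorphic

The graphs are isomorphic.
One valid mapping φ: V(G1) → V(G2): 0→4, 1→3, 2→1, 3→11, 4→10, 5→9, 6→7, 7→8, 8→5, 9→2, 10→6, 11→0

Verify φ preserves adjacency — for each edge of G1, its image is an edge of G2:
  (0,2) → (φ(0),φ(2)) = (1,4) ∈ E(G2) ✓
  (0,7) → (φ(0),φ(7)) = (4,8) ∈ E(G2) ✓
  (0,8) → (φ(0),φ(8)) = (4,5) ∈ E(G2) ✓
  (1,9) → (φ(1),φ(9)) = (2,3) ∈ E(G2) ✓
  (1,10) → (φ(1),φ(10)) = (3,6) ∈ E(G2) ✓
  (2,3) → (φ(2),φ(3)) = (1,11) ∈ E(G2) ✓
  (2,4) → (φ(2),φ(4)) = (1,10) ∈ E(G2) ✓
  (2,9) → (φ(2),φ(9)) = (1,2) ∈ E(G2) ✓
  (3,5) → (φ(3),φ(5)) = (9,11) ∈ E(G2) ✓
  (3,6) → (φ(3),φ(6)) = (7,11) ∈ E(G2) ✓
  (3,7) → (φ(3),φ(7)) = (8,11) ∈ E(G2) ✓
  (4,6) → (φ(4),φ(6)) = (7,10) ∈ E(G2) ✓
  (4,7) → (φ(4),φ(7)) = (8,10) ∈ E(G2) ✓
  (4,10) → (φ(4),φ(10)) = (6,10) ∈ E(G2) ✓
  (4,11) → (φ(4),φ(11)) = (0,10) ∈ E(G2) ✓
  (5,11) → (φ(5),φ(11)) = (0,9) ∈ E(G2) ✓
  (6,7) → (φ(6),φ(7)) = (7,8) ∈ E(G2) ✓
  (6,9) → (φ(6),φ(9)) = (2,7) ∈ E(G2) ✓
  (6,11) → (φ(6),φ(11)) = (0,7) ∈ E(G2) ✓
  (8,11) → (φ(8),φ(11)) = (0,5) ∈ E(G2) ✓
  (9,10) → (φ(9),φ(10)) = (2,6) ∈ E(G2) ✓
  (9,11) → (φ(9),φ(11)) = (0,2) ∈ E(G2) ✓
All 22 edges of G1 map to edges of G2, and |E(G1)| = |E(G2)| = 22, so φ is a bijection on edges as well as vertices. Hence G1 ≅ G2.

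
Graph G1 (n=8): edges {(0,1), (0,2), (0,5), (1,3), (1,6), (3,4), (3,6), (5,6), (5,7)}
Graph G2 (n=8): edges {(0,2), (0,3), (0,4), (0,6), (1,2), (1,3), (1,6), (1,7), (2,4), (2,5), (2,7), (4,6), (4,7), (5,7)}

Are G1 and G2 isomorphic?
No, not isomorphic

The graphs are NOT isomorphic.

Degrees in G1: deg(0)=3, deg(1)=3, deg(2)=1, deg(3)=3, deg(4)=1, deg(5)=3, deg(6)=3, deg(7)=1.
Sorted degree sequence of G1: [3, 3, 3, 3, 3, 1, 1, 1].
Degrees in G2: deg(0)=4, deg(1)=4, deg(2)=5, deg(3)=2, deg(4)=4, deg(5)=2, deg(6)=3, deg(7)=4.
Sorted degree sequence of G2: [5, 4, 4, 4, 4, 3, 2, 2].
The (sorted) degree sequence is an isomorphism invariant, so since G1 and G2 have different degree sequences they cannot be isomorphic.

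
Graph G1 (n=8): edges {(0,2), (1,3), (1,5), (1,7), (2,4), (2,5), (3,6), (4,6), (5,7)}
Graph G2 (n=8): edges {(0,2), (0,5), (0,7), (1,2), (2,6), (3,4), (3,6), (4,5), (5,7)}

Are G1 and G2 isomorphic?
Yes, isomorphic

The graphs are isomorphic.
One valid mapping φ: V(G1) → V(G2): 0→1, 1→5, 2→2, 3→4, 4→6, 5→0, 6→3, 7→7

Verify φ preserves adjacency — for each edge of G1, its image is an edge of G2:
  (0,2) → (φ(0),φ(2)) = (1,2) ∈ E(G2) ✓
  (1,3) → (φ(1),φ(3)) = (4,5) ∈ E(G2) ✓
  (1,5) → (φ(1),φ(5)) = (0,5) ∈ E(G2) ✓
  (1,7) → (φ(1),φ(7)) = (5,7) ∈ E(G2) ✓
  (2,4) → (φ(2),φ(4)) = (2,6) ∈ E(G2) ✓
  (2,5) → (φ(2),φ(5)) = (0,2) ∈ E(G2) ✓
  (3,6) → (φ(3),φ(6)) = (3,4) ∈ E(G2) ✓
  (4,6) → (φ(4),φ(6)) = (3,6) ∈ E(G2) ✓
  (5,7) → (φ(5),φ(7)) = (0,7) ∈ E(G2) ✓
All 9 edges of G1 map to edges of G2, and |E(G1)| = |E(G2)| = 9, so φ is a bijection on edges as well as vertices. Hence G1 ≅ G2.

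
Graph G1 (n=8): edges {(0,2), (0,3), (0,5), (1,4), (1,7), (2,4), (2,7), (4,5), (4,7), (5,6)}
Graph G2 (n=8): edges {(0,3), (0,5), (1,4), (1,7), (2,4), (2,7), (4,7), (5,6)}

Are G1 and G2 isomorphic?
No, not isomorphic

The graphs are NOT isomorphic.

Counting edges: G1 has 10 edge(s); G2 has 8 edge(s).
Edge count is an isomorphism invariant (a bijection on vertices induces a bijection on edges), so differing edge counts rule out isomorphism.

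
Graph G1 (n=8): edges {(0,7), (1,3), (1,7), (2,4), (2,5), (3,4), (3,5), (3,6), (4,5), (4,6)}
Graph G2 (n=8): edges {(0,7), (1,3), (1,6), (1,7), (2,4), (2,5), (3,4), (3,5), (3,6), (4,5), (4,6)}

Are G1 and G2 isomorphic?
No, not isomorphic

The graphs are NOT isomorphic.

Counting edges: G1 has 10 edge(s); G2 has 11 edge(s).
Edge count is an isomorphism invariant (a bijection on vertices induces a bijection on edges), so differing edge counts rule out isomorphism.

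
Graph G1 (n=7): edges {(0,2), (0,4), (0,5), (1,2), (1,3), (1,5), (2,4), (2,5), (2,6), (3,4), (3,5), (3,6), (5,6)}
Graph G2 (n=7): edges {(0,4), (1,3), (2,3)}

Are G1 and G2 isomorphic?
No, not isomorphic

The graphs are NOT isomorphic.

Connected components of G1: 1 component(s) with vertex sets [[0, 1, 2, 3, 4, 5, 6]], sizes [7].
Connected components of G2: 4 component(s) with vertex sets [[5], [6], [0, 4], [1, 2, 3]], sizes [1, 1, 2, 3].
The number of connected components (and the multiset of component sizes) is an isomorphism invariant — an isomorphism maps each component of G1 bijectively onto a component of G2. Since G1 has 1 component(s) and G2 has 4, they cannot be isomorphic.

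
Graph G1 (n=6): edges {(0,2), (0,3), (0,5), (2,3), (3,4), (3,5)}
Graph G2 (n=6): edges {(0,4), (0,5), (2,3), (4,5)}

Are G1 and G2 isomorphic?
No, not isomorphic

The graphs are NOT isomorphic.

Connected components of G1: 2 component(s) with vertex sets [[1], [0, 2, 3, 4, 5]], sizes [1, 5].
Connected components of G2: 3 component(s) with vertex sets [[1], [2, 3], [0, 4, 5]], sizes [1, 2, 3].
The number of connected components (and the multiset of component sizes) is an isomorphism invariant — an isomorphism maps each component of G1 bijectively onto a component of G2. Since G1 has 2 component(s) and G2 has 3, they cannot be isomorphic.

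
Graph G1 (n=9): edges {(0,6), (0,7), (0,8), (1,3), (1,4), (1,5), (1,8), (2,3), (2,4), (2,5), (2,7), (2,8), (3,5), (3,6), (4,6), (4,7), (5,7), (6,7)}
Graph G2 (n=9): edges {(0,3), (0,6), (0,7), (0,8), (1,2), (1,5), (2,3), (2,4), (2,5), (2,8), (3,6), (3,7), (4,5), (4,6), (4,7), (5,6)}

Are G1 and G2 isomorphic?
No, not isomorphic

The graphs are NOT isomorphic.

Degrees in G1: deg(0)=3, deg(1)=4, deg(2)=5, deg(3)=4, deg(4)=4, deg(5)=4, deg(6)=4, deg(7)=5, deg(8)=3.
Sorted degree sequence of G1: [5, 5, 4, 4, 4, 4, 4, 3, 3].
Degrees in G2: deg(0)=4, deg(1)=2, deg(2)=5, deg(3)=4, deg(4)=4, deg(5)=4, deg(6)=4, deg(7)=3, deg(8)=2.
Sorted degree sequence of G2: [5, 4, 4, 4, 4, 4, 3, 2, 2].
The (sorted) degree sequence is an isomorphism invariant, so since G1 and G2 have different degree sequences they cannot be isomorphic.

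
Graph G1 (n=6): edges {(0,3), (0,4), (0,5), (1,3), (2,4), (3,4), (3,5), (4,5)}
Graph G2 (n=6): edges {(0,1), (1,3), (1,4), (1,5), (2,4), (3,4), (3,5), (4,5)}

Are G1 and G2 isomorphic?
Yes, isomorphic

The graphs are isomorphic.
One valid mapping φ: V(G1) → V(G2): 0→5, 1→0, 2→2, 3→1, 4→4, 5→3

Verify φ preserves adjacency — for each edge of G1, its image is an edge of G2:
  (0,3) → (φ(0),φ(3)) = (1,5) ∈ E(G2) ✓
  (0,4) → (φ(0),φ(4)) = (4,5) ∈ E(G2) ✓
  (0,5) → (φ(0),φ(5)) = (3,5) ∈ E(G2) ✓
  (1,3) → (φ(1),φ(3)) = (0,1) ∈ E(G2) ✓
  (2,4) → (φ(2),φ(4)) = (2,4) ∈ E(G2) ✓
  (3,4) → (φ(3),φ(4)) = (1,4) ∈ E(G2) ✓
  (3,5) → (φ(3),φ(5)) = (1,3) ∈ E(G2) ✓
  (4,5) → (φ(4),φ(5)) = (3,4) ∈ E(G2) ✓
All 8 edges of G1 map to edges of G2, and |E(G1)| = |E(G2)| = 8, so φ is a bijection on edges as well as vertices. Hence G1 ≅ G2.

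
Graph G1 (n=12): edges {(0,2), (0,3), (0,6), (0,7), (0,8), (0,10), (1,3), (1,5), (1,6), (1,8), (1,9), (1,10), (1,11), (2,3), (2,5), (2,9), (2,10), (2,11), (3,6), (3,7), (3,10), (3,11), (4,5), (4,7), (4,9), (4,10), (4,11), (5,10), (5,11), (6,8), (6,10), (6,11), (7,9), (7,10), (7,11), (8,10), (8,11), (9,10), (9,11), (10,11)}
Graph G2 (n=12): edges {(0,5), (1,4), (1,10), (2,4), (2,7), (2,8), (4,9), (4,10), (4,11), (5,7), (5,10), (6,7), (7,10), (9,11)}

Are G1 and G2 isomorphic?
No, not isomorphic

The graphs are NOT isomorphic.

Connected components of G1: 1 component(s) with vertex sets [[0, 1, 2, 3, 4, 5, 6, 7, 8, 9, 10, 11]], sizes [12].
Connected components of G2: 2 component(s) with vertex sets [[3], [0, 1, 2, 4, 5, 6, 7, 8, 9, 10, 11]], sizes [1, 11].
The number of connected components (and the multiset of component sizes) is an isomorphism invariant — an isomorphism maps each component of G1 bijectively onto a component of G2. Since G1 has 1 component(s) and G2 has 2, they cannot be isomorphic.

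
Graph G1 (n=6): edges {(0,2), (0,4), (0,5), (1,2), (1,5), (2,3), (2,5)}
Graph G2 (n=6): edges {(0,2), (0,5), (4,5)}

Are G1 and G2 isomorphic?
No, not isomorphic

The graphs are NOT isomorphic.

Connected components of G1: 1 component(s) with vertex sets [[0, 1, 2, 3, 4, 5]], sizes [6].
Connected components of G2: 3 component(s) with vertex sets [[1], [3], [0, 2, 4, 5]], sizes [1, 1, 4].
The number of connected components (and the multiset of component sizes) is an isomorphism invariant — an isomorphism maps each component of G1 bijectively onto a component of G2. Since G1 has 1 component(s) and G2 has 3, they cannot be isomorphic.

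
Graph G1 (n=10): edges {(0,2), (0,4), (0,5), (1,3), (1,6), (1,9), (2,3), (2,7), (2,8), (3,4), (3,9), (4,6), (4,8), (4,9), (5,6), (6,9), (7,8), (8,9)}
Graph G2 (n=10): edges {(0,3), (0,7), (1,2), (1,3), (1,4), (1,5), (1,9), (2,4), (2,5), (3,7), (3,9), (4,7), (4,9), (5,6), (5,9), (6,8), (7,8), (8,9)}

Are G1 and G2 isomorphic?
Yes, isomorphic

The graphs are isomorphic.
One valid mapping φ: V(G1) → V(G2): 0→8, 1→2, 2→7, 3→4, 4→9, 5→6, 6→5, 7→0, 8→3, 9→1

Verify φ preserves adjacency — for each edge of G1, its image is an edge of G2:
  (0,2) → (φ(0),φ(2)) = (7,8) ∈ E(G2) ✓
  (0,4) → (φ(0),φ(4)) = (8,9) ∈ E(G2) ✓
  (0,5) → (φ(0),φ(5)) = (6,8) ∈ E(G2) ✓
  (1,3) → (φ(1),φ(3)) = (2,4) ∈ E(G2) ✓
  (1,6) → (φ(1),φ(6)) = (2,5) ∈ E(G2) ✓
  (1,9) → (φ(1),φ(9)) = (1,2) ∈ E(G2) ✓
  (2,3) → (φ(2),φ(3)) = (4,7) ∈ E(G2) ✓
  (2,7) → (φ(2),φ(7)) = (0,7) ∈ E(G2) ✓
  (2,8) → (φ(2),φ(8)) = (3,7) ∈ E(G2) ✓
  (3,4) → (φ(3),φ(4)) = (4,9) ∈ E(G2) ✓
  (3,9) → (φ(3),φ(9)) = (1,4) ∈ E(G2) ✓
  (4,6) → (φ(4),φ(6)) = (5,9) ∈ E(G2) ✓
  (4,8) → (φ(4),φ(8)) = (3,9) ∈ E(G2) ✓
  (4,9) → (φ(4),φ(9)) = (1,9) ∈ E(G2) ✓
  (5,6) → (φ(5),φ(6)) = (5,6) ∈ E(G2) ✓
  (6,9) → (φ(6),φ(9)) = (1,5) ∈ E(G2) ✓
  (7,8) → (φ(7),φ(8)) = (0,3) ∈ E(G2) ✓
  (8,9) → (φ(8),φ(9)) = (1,3) ∈ E(G2) ✓
All 18 edges of G1 map to edges of G2, and |E(G1)| = |E(G2)| = 18, so φ is a bijection on edges as well as vertices. Hence G1 ≅ G2.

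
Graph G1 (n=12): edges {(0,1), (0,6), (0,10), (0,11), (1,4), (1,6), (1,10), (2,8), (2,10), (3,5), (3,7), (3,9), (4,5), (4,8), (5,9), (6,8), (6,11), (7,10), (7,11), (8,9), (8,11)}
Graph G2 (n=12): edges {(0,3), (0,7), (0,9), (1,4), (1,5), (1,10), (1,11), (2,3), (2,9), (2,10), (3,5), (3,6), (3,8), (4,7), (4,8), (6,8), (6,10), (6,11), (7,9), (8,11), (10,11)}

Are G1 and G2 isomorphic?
Yes, isomorphic

The graphs are isomorphic.
One valid mapping φ: V(G1) → V(G2): 0→11, 1→10, 2→5, 3→7, 4→2, 5→9, 6→6, 7→4, 8→3, 9→0, 10→1, 11→8

Verify φ preserves adjacency — for each edge of G1, its image is an edge of G2:
  (0,1) → (φ(0),φ(1)) = (10,11) ∈ E(G2) ✓
  (0,6) → (φ(0),φ(6)) = (6,11) ∈ E(G2) ✓
  (0,10) → (φ(0),φ(10)) = (1,11) ∈ E(G2) ✓
  (0,11) → (φ(0),φ(11)) = (8,11) ∈ E(G2) ✓
  (1,4) → (φ(1),φ(4)) = (2,10) ∈ E(G2) ✓
  (1,6) → (φ(1),φ(6)) = (6,10) ∈ E(G2) ✓
  (1,10) → (φ(1),φ(10)) = (1,10) ∈ E(G2) ✓
  (2,8) → (φ(2),φ(8)) = (3,5) ∈ E(G2) ✓
  (2,10) → (φ(2),φ(10)) = (1,5) ∈ E(G2) ✓
  (3,5) → (φ(3),φ(5)) = (7,9) ∈ E(G2) ✓
  (3,7) → (φ(3),φ(7)) = (4,7) ∈ E(G2) ✓
  (3,9) → (φ(3),φ(9)) = (0,7) ∈ E(G2) ✓
  (4,5) → (φ(4),φ(5)) = (2,9) ∈ E(G2) ✓
  (4,8) → (φ(4),φ(8)) = (2,3) ∈ E(G2) ✓
  (5,9) → (φ(5),φ(9)) = (0,9) ∈ E(G2) ✓
  (6,8) → (φ(6),φ(8)) = (3,6) ∈ E(G2) ✓
  (6,11) → (φ(6),φ(11)) = (6,8) ∈ E(G2) ✓
  (7,10) → (φ(7),φ(10)) = (1,4) ∈ E(G2) ✓
  (7,11) → (φ(7),φ(11)) = (4,8) ∈ E(G2) ✓
  (8,9) → (φ(8),φ(9)) = (0,3) ∈ E(G2) ✓
  (8,11) → (φ(8),φ(11)) = (3,8) ∈ E(G2) ✓
All 21 edges of G1 map to edges of G2, and |E(G1)| = |E(G2)| = 21, so φ is a bijection on edges as well as vertices. Hence G1 ≅ G2.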